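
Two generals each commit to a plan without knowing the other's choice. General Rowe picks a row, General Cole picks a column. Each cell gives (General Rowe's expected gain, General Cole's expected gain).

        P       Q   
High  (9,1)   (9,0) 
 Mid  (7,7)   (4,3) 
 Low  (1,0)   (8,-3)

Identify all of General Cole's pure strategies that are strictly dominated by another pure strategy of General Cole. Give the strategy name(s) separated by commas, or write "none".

Nothing dominates P: Q at High (1>0).
P strictly dominates Q — High: 1>0, Mid: 7>3, Low: 0>-3.

Q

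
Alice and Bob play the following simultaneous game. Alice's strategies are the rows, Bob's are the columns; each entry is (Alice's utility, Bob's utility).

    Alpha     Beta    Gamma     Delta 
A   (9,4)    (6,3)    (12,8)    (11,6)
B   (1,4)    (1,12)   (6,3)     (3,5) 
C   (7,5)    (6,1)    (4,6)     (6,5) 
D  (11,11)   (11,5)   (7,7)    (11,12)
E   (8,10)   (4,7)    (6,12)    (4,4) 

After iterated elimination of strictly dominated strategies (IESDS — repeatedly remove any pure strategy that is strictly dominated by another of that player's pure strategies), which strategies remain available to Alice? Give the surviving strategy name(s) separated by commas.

Alice's strategy B is strictly dominated by A (Alpha: 9>1, Beta: 6>1, Gamma: 12>6, Delta: 11>3) and is removed.
Row C is eliminated: D beats it against every remaining column (Alpha: 11>7, Beta: 11>6, Gamma: 7>4, Delta: 11>6).
Row E is eliminated: A beats it against every remaining column (Alpha: 9>8, Beta: 6>4, Gamma: 12>6, Delta: 11>4).
Column Alpha is eliminated: Delta beats it against every remaining row (A: 6>4, D: 12>11).
For Bob, Gamma strictly dominates Beta on the remaining rows (A: 8>3, D: 7>5); eliminate Beta.
Among the remaining strategies, none is strictly dominated by another pure strategy of the same player, so the elimination stops.
Surviving strategies — Alice: {A, D}; Bob: {Gamma, Delta}.

A, D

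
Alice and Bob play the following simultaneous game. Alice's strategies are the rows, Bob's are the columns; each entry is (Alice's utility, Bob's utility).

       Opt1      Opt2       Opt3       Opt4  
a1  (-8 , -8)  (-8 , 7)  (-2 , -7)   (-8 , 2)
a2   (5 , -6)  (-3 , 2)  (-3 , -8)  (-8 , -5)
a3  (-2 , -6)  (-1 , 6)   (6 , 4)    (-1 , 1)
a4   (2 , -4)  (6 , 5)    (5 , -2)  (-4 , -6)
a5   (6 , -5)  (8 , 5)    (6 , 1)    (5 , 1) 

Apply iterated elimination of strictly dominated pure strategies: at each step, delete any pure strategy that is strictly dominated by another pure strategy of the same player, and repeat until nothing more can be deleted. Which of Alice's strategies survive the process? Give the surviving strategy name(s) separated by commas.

a5

For Alice, a3 strictly dominates a1 on the remaining columns (Opt1: -2>-8, Opt2: -1>-8, Opt3: 6>-2, Opt4: -1>-8); eliminate a1.
Alice's strategy a2 is strictly dominated by a5 (Opt1: 6>5, Opt2: 8>-3, Opt3: 6>-3, Opt4: 5>-8) and is removed.
Alice's strategy a4 is strictly dominated by a5 (Opt1: 6>2, Opt2: 8>6, Opt3: 6>5, Opt4: 5>-4) and is removed.
Bob's strategy Opt1 is strictly dominated by Opt2 (a3: 6>-6, a5: 5>-5) and is removed.
Bob's strategy Opt3 is strictly dominated by Opt2 (a3: 6>4, a5: 5>1) and is removed.
Row a3 is eliminated: a5 beats it against every remaining column (Opt2: 8>-1, Opt4: 5>-1).
For Bob, Opt2 strictly dominates Opt4 on the remaining rows (a5: 5>1); eliminate Opt4.
Among the remaining strategies, none is strictly dominated by another pure strategy of the same player, so the elimination stops.
Surviving strategies — Alice: {a5}; Bob: {Opt2}.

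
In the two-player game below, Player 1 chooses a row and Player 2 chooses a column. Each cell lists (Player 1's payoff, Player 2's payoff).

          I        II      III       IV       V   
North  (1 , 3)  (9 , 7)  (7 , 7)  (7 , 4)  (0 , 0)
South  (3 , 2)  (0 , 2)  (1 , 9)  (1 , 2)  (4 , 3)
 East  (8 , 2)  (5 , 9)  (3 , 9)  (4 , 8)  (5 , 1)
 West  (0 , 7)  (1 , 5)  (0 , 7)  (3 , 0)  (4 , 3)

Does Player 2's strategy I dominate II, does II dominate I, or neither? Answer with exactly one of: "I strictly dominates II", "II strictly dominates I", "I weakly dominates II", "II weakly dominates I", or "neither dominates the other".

neither dominates the other

Compare I to II across every action of Player 1: North: 3<7, South: 2=2, East: 2<9, West: 7>5.
I does better at West but worse at North, East; neither strategy dominates the other.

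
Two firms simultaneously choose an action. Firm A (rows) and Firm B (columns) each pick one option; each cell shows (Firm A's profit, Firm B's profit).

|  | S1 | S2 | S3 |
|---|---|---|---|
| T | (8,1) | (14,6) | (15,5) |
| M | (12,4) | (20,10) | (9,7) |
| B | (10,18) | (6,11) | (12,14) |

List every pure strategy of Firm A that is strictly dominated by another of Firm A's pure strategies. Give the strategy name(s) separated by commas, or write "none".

none

Nothing dominates T: M at S3 (15>9); B at S2 (14>6).
M: no other strategy beats it everywhere (T at S1 (12>8); B at S1 (12>10)).
B: no other strategy beats it everywhere (T at S1 (10>8); M at S3 (12>9)).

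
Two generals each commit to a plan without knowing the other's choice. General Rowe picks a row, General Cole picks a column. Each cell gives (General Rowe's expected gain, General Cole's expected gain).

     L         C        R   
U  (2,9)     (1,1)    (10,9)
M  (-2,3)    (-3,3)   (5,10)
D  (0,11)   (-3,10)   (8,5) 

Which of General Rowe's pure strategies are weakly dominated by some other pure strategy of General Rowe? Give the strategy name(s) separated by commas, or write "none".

U: no other strategy beats it everywhere (M at L (2>-2); D at L (2>0)).
M: dominated, since U does at least as well everywhere (L: 2>-2, C: 1>-3, R: 10>5).
D: dominated, since U does at least as well everywhere (L: 2>0, C: 1>-3, R: 10>8).

M, D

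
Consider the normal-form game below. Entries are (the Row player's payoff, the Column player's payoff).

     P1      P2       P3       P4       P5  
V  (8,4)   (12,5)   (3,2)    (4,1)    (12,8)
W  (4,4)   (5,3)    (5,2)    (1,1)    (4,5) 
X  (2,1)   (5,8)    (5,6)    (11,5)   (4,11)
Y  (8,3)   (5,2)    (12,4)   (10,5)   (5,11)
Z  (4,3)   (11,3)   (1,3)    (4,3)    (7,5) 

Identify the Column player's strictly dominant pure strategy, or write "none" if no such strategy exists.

P5

P5 vs P1: V: 8>4, W: 5>4, X: 11>1, Y: 11>3, Z: 5>3.
P5 vs P2: V: 8>5, W: 5>3, X: 11>8, Y: 11>2, Z: 5>3.
P5 vs P3: V: 8>2, W: 5>2, X: 11>6, Y: 11>4, Z: 5>3.
P5 vs P4: V: 8>1, W: 5>1, X: 11>5, Y: 11>5, Z: 5>3.
P5 strictly beats every other strategy against every opponent action, so it is strictly dominant.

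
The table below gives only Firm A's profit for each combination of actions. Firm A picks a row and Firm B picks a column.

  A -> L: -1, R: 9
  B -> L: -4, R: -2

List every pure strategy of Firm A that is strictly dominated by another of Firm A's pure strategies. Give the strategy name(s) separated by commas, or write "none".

B

A: no other strategy beats it everywhere (B at L (-1>-4)).
B: dominated, since A does at least as well everywhere (L: -1>-4, R: 9>-2).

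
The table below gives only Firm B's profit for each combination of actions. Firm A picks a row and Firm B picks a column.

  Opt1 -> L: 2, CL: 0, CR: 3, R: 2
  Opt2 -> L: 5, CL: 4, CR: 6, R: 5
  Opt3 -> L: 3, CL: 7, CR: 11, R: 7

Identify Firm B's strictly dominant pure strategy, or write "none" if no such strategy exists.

CR

CR vs L: Opt1: 3>2, Opt2: 6>5, Opt3: 11>3.
CR vs CL: Opt1: 3>0, Opt2: 6>4, Opt3: 11>7.
CR vs R: Opt1: 3>2, Opt2: 6>5, Opt3: 11>7.
CR strictly beats every other strategy against every opponent action, so it is strictly dominant.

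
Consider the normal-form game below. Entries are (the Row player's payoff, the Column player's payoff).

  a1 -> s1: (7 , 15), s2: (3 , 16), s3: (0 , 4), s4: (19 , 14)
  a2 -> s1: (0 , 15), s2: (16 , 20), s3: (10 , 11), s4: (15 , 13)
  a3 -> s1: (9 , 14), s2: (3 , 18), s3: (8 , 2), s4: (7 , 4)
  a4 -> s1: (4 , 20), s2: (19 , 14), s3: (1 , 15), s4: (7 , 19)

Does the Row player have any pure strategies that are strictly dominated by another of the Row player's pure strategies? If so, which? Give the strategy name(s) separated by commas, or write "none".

none

a1 is not dominated — it holds its own against a2 at s1 (7>0); a3 at s2 (3=3); a4 at s1 (7>4).
a2: no other strategy beats it everywhere (a1 at s2 (16>3); a3 at s2 (16>3); a4 at s3 (10>1)).
a3: no other strategy beats it everywhere (a1 at s1 (9>7); a2 at s1 (9>0); a4 at s1 (9>4)).
a4 is not dominated — it holds its own against a1 at s2 (19>3); a2 at s1 (4>0); a3 at s2 (19>3).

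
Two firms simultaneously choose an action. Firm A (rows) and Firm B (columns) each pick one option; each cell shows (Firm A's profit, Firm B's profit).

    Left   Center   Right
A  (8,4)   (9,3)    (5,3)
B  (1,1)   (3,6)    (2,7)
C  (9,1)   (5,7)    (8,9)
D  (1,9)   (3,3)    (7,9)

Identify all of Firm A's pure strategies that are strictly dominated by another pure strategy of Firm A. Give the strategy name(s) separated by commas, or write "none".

Nothing dominates A: B at Left (8>1); C at Center (9>5); D at Left (8>1).
A strictly dominates B — Left: 8>1, Center: 9>3, Right: 5>2.
C is not dominated — it holds its own against A at Left (9>8); B at Left (9>1); D at Left (9>1).
D is strictly dominated by C (Left: 9>1, Center: 5>3, Right: 8>7).

B, D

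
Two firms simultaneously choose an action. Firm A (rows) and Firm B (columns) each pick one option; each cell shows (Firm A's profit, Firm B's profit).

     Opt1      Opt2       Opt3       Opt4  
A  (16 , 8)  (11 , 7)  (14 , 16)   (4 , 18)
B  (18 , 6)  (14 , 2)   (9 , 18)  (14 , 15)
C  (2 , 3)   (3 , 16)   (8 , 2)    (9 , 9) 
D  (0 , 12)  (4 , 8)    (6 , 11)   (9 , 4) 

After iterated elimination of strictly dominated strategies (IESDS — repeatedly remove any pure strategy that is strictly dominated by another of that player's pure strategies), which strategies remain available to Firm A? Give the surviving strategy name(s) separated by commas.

Firm A's strategy C is strictly dominated by B (Opt1: 18>2, Opt2: 14>3, Opt3: 9>8, Opt4: 14>9) and is removed.
For Firm A, B strictly dominates D on the remaining columns (Opt1: 18>0, Opt2: 14>4, Opt3: 9>6, Opt4: 14>9); eliminate D.
For Firm B, Opt3 strictly dominates Opt1 on the remaining rows (A: 16>8, B: 18>6); eliminate Opt1.
For Firm B, Opt3 strictly dominates Opt2 on the remaining rows (A: 16>7, B: 18>2); eliminate Opt2.
Among the remaining strategies, none is strictly dominated by another pure strategy of the same player, so the elimination stops.
Surviving strategies — Firm A: {A, B}; Firm B: {Opt3, Opt4}.

A, B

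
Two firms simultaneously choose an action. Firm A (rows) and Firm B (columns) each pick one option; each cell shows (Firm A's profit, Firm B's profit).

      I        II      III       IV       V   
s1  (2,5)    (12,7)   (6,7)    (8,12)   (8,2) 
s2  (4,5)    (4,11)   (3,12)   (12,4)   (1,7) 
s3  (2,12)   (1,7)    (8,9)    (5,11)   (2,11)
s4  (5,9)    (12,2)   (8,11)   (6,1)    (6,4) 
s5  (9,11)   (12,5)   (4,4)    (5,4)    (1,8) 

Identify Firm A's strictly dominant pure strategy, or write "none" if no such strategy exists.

none

s1 fails to dominate s2 at I (2<4).
s2 fails to dominate s1 at II (4<12).
s3 fails to dominate s1 at I (2=2).
s4 fails to dominate s1 at II (12=12).
s5 fails to dominate s1 at II (12=12).
No single strategy dominates all the others.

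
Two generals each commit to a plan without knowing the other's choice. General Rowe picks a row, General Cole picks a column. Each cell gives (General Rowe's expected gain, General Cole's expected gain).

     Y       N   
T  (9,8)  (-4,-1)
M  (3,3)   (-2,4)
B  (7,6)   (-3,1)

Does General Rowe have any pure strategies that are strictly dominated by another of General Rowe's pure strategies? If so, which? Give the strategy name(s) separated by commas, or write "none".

none

T: no other strategy beats it everywhere (M at Y (9>3); B at Y (9>7)).
M: no other strategy beats it everywhere (T at N (-2>-4); B at N (-2>-3)).
B is not dominated — it holds its own against T at N (-3>-4); M at Y (7>3).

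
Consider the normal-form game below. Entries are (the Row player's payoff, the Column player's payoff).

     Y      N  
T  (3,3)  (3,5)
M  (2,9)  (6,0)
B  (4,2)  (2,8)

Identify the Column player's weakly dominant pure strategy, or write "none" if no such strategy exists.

none

Y fails to dominate N at T (3<5).
N fails to dominate Y at M (0<9).
No single strategy dominates all the others.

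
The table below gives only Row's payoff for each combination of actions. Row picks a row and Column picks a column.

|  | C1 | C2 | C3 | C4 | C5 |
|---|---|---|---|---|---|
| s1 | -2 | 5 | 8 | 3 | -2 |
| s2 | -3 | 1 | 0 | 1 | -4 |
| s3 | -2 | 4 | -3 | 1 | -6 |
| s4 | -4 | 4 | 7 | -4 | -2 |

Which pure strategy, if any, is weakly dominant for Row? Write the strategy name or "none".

s1 vs s2: C1: -2>-3, C2: 5>1, C3: 8>0, C4: 3>1, C5: -2>-4.
s1 vs s3: C1: -2=-2, C2: 5>4, C3: 8>-3, C4: 3>1, C5: -2>-6.
s1 vs s4: C1: -2>-4, C2: 5>4, C3: 8>7, C4: 3>-4, C5: -2=-2.
s1 is at least as good as every other strategy against every opponent action, so it is weakly dominant.

s1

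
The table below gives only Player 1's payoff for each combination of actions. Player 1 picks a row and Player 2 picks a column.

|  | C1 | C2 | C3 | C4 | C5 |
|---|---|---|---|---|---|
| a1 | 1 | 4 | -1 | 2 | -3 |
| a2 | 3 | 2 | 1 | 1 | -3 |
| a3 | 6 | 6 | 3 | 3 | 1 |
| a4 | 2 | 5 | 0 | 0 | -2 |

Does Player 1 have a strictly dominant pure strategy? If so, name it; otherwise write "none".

a3 vs a1: C1: 6>1, C2: 6>4, C3: 3>-1, C4: 3>2, C5: 1>-3.
a3 vs a2: C1: 6>3, C2: 6>2, C3: 3>1, C4: 3>1, C5: 1>-3.
a3 vs a4: C1: 6>2, C2: 6>5, C3: 3>0, C4: 3>0, C5: 1>-2.
a3 strictly beats every other strategy against every opponent action, so it is strictly dominant.

a3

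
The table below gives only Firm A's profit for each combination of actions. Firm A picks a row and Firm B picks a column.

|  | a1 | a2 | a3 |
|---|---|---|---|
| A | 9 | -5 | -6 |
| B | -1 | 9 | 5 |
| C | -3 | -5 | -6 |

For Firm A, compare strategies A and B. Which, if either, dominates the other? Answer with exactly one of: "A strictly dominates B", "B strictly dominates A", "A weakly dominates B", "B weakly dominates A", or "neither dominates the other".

Compare A to B across each opponent action: a1: 9>-1, a2: -5<9, a3: -6<5.
A does better at a1 but worse at a2, a3; neither strategy dominates the other.

neither dominates the other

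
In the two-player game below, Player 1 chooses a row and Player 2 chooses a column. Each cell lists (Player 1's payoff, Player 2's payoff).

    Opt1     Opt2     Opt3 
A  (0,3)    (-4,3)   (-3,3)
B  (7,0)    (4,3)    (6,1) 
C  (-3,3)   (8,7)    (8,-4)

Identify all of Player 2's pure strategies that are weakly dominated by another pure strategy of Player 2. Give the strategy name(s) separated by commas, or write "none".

Opt1 is weakly dominated by Opt2 (A: 3=3, B: 3>0, C: 7>3).
Opt2: no other strategy beats it everywhere (Opt1 at B (3>0); Opt3 at B (3>1)).
Opt3 is weakly dominated by Opt2 (A: 3=3, B: 3>1, C: 7>-4).

Opt1, Opt3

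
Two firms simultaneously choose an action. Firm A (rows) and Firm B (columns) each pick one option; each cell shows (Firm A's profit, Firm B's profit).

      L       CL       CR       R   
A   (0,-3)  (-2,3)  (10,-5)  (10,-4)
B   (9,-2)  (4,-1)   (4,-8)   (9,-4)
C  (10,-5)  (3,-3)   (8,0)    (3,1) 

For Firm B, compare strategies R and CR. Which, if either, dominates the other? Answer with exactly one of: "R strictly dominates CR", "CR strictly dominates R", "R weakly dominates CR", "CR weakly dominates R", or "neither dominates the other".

R strictly dominates CR

Compare R to CR across every action of Firm A: A: -4>-5, B: -4>-8, C: 1>0.
R gives a strictly higher payoff against every action of Firm A, so R strictly dominates CR.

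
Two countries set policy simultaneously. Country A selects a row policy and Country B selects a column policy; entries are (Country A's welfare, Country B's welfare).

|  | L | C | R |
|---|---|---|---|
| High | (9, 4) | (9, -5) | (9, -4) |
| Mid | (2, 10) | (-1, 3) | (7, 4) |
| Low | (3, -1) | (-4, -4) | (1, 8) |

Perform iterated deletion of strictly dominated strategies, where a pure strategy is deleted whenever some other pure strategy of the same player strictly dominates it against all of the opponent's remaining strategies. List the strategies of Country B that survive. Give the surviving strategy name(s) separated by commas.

Row Mid is eliminated: High beats it against every remaining column (L: 9>2, C: 9>-1, R: 9>7).
Country A's strategy Low is strictly dominated by High (L: 9>3, C: 9>-4, R: 9>1) and is removed.
For Country B, L strictly dominates C on the remaining rows (High: 4>-5); eliminate C.
Country B's strategy R is strictly dominated by L (High: 4>-4) and is removed.
Among the remaining strategies, none is strictly dominated by another pure strategy of the same player, so the elimination stops.
Surviving strategies — Country A: {High}; Country B: {L}.

L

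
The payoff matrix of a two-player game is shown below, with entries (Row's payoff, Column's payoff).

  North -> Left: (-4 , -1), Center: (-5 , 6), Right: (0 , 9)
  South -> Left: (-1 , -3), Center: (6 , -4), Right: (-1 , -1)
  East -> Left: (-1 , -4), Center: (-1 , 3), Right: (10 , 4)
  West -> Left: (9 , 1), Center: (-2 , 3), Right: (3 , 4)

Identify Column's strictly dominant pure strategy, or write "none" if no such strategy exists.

Right

Right vs Left: North: 9>-1, South: -1>-3, East: 4>-4, West: 4>1.
Right vs Center: North: 9>6, South: -1>-4, East: 4>3, West: 4>3.
Right strictly beats every other strategy against every opponent action, so it is strictly dominant.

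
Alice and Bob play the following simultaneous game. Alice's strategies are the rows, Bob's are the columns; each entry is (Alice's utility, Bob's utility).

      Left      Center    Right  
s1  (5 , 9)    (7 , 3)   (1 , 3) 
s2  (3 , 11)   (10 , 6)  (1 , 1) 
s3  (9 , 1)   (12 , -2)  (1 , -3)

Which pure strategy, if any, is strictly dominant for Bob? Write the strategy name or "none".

Left vs Center: s1: 9>3, s2: 11>6, s3: 1>-2.
Left vs Right: s1: 9>3, s2: 11>1, s3: 1>-3.
Left strictly beats every other strategy against every opponent action, so it is strictly dominant.

Left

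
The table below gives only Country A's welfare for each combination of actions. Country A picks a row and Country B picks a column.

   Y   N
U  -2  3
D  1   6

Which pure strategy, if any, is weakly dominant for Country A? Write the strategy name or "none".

D

D vs U: Y: 1>-2, N: 6>3.
D is at least as good as every other strategy against every opponent action, so it is weakly dominant.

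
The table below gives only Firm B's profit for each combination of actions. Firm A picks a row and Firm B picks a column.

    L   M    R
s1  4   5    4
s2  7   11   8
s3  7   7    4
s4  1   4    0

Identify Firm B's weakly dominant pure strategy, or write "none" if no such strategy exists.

M vs L: s1: 5>4, s2: 11>7, s3: 7=7, s4: 4>1.
M vs R: s1: 5>4, s2: 11>8, s3: 7>4, s4: 4>0.
M is at least as good as every other strategy against every opponent action, so it is weakly dominant.

M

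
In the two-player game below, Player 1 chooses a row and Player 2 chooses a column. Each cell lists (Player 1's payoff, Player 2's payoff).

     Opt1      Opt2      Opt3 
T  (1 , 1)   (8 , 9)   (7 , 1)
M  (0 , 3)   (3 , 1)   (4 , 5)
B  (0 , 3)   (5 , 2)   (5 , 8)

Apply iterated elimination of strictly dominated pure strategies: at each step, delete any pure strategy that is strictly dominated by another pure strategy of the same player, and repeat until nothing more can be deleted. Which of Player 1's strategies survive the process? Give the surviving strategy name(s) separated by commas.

Player 1's strategy M is strictly dominated by T (Opt1: 1>0, Opt2: 8>3, Opt3: 7>4) and is removed.
For Player 1, T strictly dominates B on the remaining columns (Opt1: 1>0, Opt2: 8>5, Opt3: 7>5); eliminate B.
Player 2's strategy Opt1 is strictly dominated by Opt2 (T: 9>1) and is removed.
For Player 2, Opt2 strictly dominates Opt3 on the remaining rows (T: 9>1); eliminate Opt3.
Among the remaining strategies, none is strictly dominated by another pure strategy of the same player, so the elimination stops.
Surviving strategies — Player 1: {T}; Player 2: {Opt2}.

T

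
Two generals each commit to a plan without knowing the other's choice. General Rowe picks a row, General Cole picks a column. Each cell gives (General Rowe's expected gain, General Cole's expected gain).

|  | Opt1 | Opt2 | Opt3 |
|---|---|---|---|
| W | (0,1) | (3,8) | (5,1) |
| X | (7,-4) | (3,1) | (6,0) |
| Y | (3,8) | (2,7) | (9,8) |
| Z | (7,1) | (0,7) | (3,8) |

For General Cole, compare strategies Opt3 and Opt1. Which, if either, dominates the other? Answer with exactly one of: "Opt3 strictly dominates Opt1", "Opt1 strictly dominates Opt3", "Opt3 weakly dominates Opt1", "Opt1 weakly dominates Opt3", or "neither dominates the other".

Opt3 weakly dominates Opt1

Opt3's payoffs vs Opt1's, by General Rowe's action — W: 1=1, X: 0>-4, Y: 8=8, Z: 8>1.
Opt3 is at least as good everywhere and strictly better somewhere (tied only at W, Y), so Opt3 weakly but not strictly dominates Opt1.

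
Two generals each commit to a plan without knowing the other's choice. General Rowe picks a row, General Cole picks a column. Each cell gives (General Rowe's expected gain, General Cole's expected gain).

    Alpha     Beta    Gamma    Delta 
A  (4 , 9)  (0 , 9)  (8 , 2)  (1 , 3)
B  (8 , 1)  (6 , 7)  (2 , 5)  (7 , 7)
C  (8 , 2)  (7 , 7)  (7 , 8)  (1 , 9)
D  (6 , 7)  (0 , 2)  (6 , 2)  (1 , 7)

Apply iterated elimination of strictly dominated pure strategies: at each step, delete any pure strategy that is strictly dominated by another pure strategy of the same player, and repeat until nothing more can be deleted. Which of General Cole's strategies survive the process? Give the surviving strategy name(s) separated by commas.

Beta, Delta

Column Gamma is eliminated: Delta beats it against every remaining row (A: 3>2, B: 7>5, C: 9>8, D: 7>2).
Row A is eliminated: B beats it against every remaining column (Alpha: 8>4, Beta: 6>0, Delta: 7>1).
For General Rowe, B strictly dominates D on the remaining columns (Alpha: 8>6, Beta: 6>0, Delta: 7>1); eliminate D.
General Cole's strategy Alpha is strictly dominated by Beta (B: 7>1, C: 7>2) and is removed.
Among the remaining strategies, none is strictly dominated by another pure strategy of the same player, so the elimination stops.
Surviving strategies — General Rowe: {B, C}; General Cole: {Beta, Delta}.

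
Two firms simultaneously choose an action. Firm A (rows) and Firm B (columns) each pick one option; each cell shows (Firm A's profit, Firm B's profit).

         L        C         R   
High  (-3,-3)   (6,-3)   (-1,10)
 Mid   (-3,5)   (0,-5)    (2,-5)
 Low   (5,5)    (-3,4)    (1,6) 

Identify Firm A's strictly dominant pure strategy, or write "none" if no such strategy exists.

none

High fails to dominate Mid at L (-3=-3).
Mid fails to dominate High at L (-3=-3).
Low fails to dominate High at C (-3<6).
No single strategy dominates all the others.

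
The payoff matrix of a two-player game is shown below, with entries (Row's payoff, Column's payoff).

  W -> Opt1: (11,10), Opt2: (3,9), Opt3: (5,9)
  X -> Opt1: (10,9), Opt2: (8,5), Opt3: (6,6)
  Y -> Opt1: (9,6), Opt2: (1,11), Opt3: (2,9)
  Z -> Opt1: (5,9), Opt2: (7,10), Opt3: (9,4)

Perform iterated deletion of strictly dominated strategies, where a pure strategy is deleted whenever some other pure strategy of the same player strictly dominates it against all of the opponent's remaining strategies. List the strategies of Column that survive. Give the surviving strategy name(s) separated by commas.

Opt1

Row Y is eliminated: W beats it against every remaining column (Opt1: 11>9, Opt2: 3>1, Opt3: 5>2).
Column Opt3 is eliminated: Opt1 beats it against every remaining row (W: 10>9, X: 9>6, Z: 9>4).
For Row, X strictly dominates Z on the remaining columns (Opt1: 10>5, Opt2: 8>7); eliminate Z.
Column Opt2 is eliminated: Opt1 beats it against every remaining row (W: 10>9, X: 9>5).
Row's strategy X is strictly dominated by W (Opt1: 11>10) and is removed.
Among the remaining strategies, none is strictly dominated by another pure strategy of the same player, so the elimination stops.
Surviving strategies — Row: {W}; Column: {Opt1}.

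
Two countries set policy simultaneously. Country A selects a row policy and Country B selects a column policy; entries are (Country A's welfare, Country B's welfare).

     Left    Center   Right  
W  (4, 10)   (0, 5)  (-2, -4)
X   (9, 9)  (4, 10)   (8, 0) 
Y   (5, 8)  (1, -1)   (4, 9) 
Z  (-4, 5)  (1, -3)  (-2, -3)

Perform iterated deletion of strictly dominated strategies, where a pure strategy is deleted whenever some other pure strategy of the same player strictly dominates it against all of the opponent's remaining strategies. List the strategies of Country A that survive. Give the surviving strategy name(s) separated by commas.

X

Country A's strategy W is strictly dominated by X (Left: 9>4, Center: 4>0, Right: 8>-2) and is removed.
Row Y is eliminated: X beats it against every remaining column (Left: 9>5, Center: 4>1, Right: 8>4).
For Country A, X strictly dominates Z on the remaining columns (Left: 9>-4, Center: 4>1, Right: 8>-2); eliminate Z.
Country B's strategy Left is strictly dominated by Center (X: 10>9) and is removed.
Column Right is eliminated: Center beats it against every remaining row (X: 10>0).
Among the remaining strategies, none is strictly dominated by another pure strategy of the same player, so the elimination stops.
Surviving strategies — Country A: {X}; Country B: {Center}.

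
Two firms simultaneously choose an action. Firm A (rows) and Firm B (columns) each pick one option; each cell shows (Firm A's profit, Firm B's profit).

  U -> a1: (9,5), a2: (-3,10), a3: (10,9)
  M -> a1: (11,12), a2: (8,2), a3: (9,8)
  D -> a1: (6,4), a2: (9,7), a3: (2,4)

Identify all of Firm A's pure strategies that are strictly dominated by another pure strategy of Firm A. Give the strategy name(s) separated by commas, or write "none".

none

U is not dominated — it holds its own against M at a3 (10>9); D at a1 (9>6).
M is not dominated — it holds its own against U at a1 (11>9); D at a1 (11>6).
Nothing dominates D: U at a2 (9>-3); M at a2 (9>8).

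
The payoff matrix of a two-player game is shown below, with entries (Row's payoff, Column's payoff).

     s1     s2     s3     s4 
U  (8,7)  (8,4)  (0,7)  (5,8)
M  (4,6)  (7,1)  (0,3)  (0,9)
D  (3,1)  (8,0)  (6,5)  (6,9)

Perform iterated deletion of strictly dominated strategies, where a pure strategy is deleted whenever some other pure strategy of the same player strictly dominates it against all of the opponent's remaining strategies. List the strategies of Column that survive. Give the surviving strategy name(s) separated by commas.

s4

For Column, s4 strictly dominates s1 on the remaining rows (U: 8>7, M: 9>6, D: 9>1); eliminate s1.
Row M is eliminated: D beats it against every remaining column (s2: 8>7, s3: 6>0, s4: 6>0).
For Column, s3 strictly dominates s2 on the remaining rows (U: 7>4, D: 5>0); eliminate s2.
Row U is eliminated: D beats it against every remaining column (s3: 6>0, s4: 6>5).
For Column, s4 strictly dominates s3 on the remaining rows (D: 9>5); eliminate s3.
Among the remaining strategies, none is strictly dominated by another pure strategy of the same player, so the elimination stops.
Surviving strategies — Row: {D}; Column: {s4}.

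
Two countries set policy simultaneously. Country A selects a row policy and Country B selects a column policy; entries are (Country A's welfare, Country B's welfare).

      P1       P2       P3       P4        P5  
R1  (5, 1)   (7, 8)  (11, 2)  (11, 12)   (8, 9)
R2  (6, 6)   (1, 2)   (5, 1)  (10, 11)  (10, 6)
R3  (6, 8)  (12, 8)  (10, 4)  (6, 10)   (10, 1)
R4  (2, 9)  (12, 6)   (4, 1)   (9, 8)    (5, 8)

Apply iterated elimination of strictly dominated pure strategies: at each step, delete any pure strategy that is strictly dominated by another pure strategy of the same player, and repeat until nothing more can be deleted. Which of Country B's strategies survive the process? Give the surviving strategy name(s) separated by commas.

Country B's strategy P2 is strictly dominated by P4 (R1: 12>8, R2: 11>2, R3: 10>8, R4: 8>6) and is removed.
Country A's strategy R4 is strictly dominated by R1 (P1: 5>2, P3: 11>4, P4: 11>9, P5: 8>5) and is removed.
Column P1 is eliminated: P4 beats it against every remaining row (R1: 12>1, R2: 11>6, R3: 10>8).
Column P3 is eliminated: P4 beats it against every remaining row (R1: 12>2, R2: 11>1, R3: 10>4).
For Country B, P4 strictly dominates P5 on the remaining rows (R1: 12>9, R2: 11>6, R3: 10>1); eliminate P5.
Country A's strategy R2 is strictly dominated by R1 (P4: 11>10) and is removed.
Row R3 is eliminated: R1 beats it against every remaining column (P4: 11>6).
Among the remaining strategies, none is strictly dominated by another pure strategy of the same player, so the elimination stops.
Surviving strategies — Country A: {R1}; Country B: {P4}.

P4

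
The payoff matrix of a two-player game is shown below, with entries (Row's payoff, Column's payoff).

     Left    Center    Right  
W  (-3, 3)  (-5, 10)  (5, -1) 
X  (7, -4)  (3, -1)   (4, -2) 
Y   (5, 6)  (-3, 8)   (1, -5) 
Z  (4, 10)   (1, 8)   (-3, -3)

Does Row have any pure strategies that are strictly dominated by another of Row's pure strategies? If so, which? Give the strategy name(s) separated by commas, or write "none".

Nothing dominates W: X at Right (5>4); Y at Right (5>1); Z at Right (5>-3).
Nothing dominates X: W at Left (7>-3); Y at Left (7>5); Z at Left (7>4).
Y is strictly dominated by X (Left: 7>5, Center: 3>-3, Right: 4>1).
Z: dominated, since X does at least as well everywhere (Left: 7>4, Center: 3>1, Right: 4>-3).

Y, Z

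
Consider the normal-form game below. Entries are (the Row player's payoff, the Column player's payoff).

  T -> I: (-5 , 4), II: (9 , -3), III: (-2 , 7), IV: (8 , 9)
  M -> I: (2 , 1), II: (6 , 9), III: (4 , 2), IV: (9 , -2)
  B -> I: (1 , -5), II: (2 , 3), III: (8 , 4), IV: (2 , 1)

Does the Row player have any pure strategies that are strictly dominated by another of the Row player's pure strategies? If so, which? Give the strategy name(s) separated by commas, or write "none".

Nothing dominates T: M at II (9>6); B at II (9>2).
M: no other strategy beats it everywhere (T at I (2>-5); B at I (2>1)).
B is not dominated — it holds its own against T at I (1>-5); M at III (8>4).

none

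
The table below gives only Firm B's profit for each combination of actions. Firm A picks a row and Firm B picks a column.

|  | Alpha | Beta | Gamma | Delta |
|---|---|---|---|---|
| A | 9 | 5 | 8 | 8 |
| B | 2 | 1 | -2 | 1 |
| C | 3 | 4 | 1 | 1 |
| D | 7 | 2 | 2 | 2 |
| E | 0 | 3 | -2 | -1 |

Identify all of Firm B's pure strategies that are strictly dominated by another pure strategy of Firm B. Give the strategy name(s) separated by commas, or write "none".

Nothing dominates Alpha: Beta at A (9>5); Gamma at A (9>8); Delta at A (9>8).
Nothing dominates Beta: Alpha at C (4>3); Gamma at B (1>-2); Delta at B (1=1).
Gamma is strictly dominated by Alpha (A: 9>8, B: 2>-2, C: 3>1, D: 7>2, E: 0>-2).
Delta is strictly dominated by Alpha (A: 9>8, B: 2>1, C: 3>1, D: 7>2, E: 0>-1).

Gamma, Delta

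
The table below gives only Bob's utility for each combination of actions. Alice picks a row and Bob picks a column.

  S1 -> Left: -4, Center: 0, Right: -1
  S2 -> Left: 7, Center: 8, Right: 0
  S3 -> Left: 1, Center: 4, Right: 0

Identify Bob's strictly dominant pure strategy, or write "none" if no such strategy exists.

Center vs Left: S1: 0>-4, S2: 8>7, S3: 4>1.
Center vs Right: S1: 0>-1, S2: 8>0, S3: 4>0.
Center strictly beats every other strategy against every opponent action, so it is strictly dominant.

Center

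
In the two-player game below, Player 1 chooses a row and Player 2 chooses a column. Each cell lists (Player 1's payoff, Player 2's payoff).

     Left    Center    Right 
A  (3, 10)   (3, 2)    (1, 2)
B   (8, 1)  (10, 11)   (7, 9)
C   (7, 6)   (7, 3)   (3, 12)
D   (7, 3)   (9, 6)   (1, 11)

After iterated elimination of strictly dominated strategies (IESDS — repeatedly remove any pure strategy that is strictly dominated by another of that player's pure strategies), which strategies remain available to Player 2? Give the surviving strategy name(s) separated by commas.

Center

Player 1's strategy A is strictly dominated by B (Left: 8>3, Center: 10>3, Right: 7>1) and is removed.
Player 1's strategy C is strictly dominated by B (Left: 8>7, Center: 10>7, Right: 7>3) and is removed.
For Player 1, B strictly dominates D on the remaining columns (Left: 8>7, Center: 10>9, Right: 7>1); eliminate D.
Player 2's strategy Left is strictly dominated by Center (B: 11>1) and is removed.
For Player 2, Center strictly dominates Right on the remaining rows (B: 11>9); eliminate Right.
Among the remaining strategies, none is strictly dominated by another pure strategy of the same player, so the elimination stops.
Surviving strategies — Player 1: {B}; Player 2: {Center}.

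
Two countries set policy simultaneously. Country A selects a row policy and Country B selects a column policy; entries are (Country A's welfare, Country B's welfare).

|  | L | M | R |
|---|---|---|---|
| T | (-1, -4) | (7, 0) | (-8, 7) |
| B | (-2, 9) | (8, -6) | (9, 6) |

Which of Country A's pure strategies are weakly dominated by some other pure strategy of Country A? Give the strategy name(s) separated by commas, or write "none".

none

T is not dominated — it holds its own against B at L (-1>-2).
B: no other strategy beats it everywhere (T at M (8>7)).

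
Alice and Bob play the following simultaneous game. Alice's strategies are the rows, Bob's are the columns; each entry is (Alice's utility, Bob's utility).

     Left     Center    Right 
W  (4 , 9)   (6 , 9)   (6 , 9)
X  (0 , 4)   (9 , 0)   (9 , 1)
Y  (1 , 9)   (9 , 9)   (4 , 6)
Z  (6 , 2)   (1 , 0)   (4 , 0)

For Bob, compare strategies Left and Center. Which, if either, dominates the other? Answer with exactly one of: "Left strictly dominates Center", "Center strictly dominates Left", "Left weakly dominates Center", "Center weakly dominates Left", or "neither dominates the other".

Compare Left to Center across each choice by Alice: W: 9=9, X: 4>0, Y: 9=9, Z: 2>0.
Left is at least as good everywhere and strictly better somewhere (tied only at W, Y), so Left weakly but not strictly dominates Center.

Left weakly dominates Center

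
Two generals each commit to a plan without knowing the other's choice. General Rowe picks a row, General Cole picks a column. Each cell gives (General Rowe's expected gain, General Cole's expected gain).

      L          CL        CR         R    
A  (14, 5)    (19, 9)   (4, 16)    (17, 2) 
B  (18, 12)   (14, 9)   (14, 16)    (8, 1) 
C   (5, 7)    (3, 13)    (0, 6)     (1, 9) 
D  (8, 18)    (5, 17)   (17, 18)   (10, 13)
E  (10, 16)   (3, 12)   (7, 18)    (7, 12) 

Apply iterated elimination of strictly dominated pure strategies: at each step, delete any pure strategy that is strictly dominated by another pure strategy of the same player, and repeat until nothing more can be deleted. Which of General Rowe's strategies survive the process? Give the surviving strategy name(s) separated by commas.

B, D

General Rowe's strategy C is strictly dominated by A (L: 14>5, CL: 19>3, CR: 4>0, R: 17>1) and is removed.
General Rowe's strategy E is strictly dominated by B (L: 18>10, CL: 14>3, CR: 14>7, R: 8>7) and is removed.
Column CL is eliminated: CR beats it against every remaining row (A: 16>9, B: 16>9, D: 18>17).
For General Cole, L strictly dominates R on the remaining rows (A: 5>2, B: 12>1, D: 18>13); eliminate R.
For General Rowe, B strictly dominates A on the remaining columns (L: 18>14, CR: 14>4); eliminate A.
Among the remaining strategies, none is strictly dominated by another pure strategy of the same player, so the elimination stops.
Surviving strategies — General Rowe: {B, D}; General Cole: {L, CR}.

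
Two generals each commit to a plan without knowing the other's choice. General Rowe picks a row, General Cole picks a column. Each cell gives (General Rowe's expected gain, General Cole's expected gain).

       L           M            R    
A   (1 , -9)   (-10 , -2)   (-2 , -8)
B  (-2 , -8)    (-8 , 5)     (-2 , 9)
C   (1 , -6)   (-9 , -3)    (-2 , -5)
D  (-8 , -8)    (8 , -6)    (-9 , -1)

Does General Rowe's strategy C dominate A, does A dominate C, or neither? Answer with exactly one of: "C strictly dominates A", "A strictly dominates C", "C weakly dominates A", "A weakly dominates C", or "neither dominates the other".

Compare C to A across every action of General Cole: L: 1=1, M: -9>-10, R: -2=-2.
C is at least as good everywhere and strictly better somewhere (tied only at L, R), so C weakly but not strictly dominates A.

C weakly dominates A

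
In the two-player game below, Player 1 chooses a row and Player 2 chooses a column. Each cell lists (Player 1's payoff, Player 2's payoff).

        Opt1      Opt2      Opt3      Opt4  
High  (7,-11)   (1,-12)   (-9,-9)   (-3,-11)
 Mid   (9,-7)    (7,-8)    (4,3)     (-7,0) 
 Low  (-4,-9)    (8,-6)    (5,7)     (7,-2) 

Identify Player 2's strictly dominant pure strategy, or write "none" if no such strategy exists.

Opt3 vs Opt1: High: -9>-11, Mid: 3>-7, Low: 7>-9.
Opt3 vs Opt2: High: -9>-12, Mid: 3>-8, Low: 7>-6.
Opt3 vs Opt4: High: -9>-11, Mid: 3>0, Low: 7>-2.
Opt3 strictly beats every other strategy against every opponent action, so it is strictly dominant.

Opt3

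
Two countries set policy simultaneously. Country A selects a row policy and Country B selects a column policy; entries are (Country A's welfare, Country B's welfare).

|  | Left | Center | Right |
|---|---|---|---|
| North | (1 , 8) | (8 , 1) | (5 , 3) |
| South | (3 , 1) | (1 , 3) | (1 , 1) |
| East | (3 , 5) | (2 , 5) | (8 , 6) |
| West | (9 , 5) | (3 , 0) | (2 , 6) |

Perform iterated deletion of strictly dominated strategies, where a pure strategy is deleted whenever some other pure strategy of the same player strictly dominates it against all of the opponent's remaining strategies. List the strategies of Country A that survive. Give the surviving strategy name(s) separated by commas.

Country A's strategy South is strictly dominated by West (Left: 9>3, Center: 3>1, Right: 2>1) and is removed.
Column Center is eliminated: Right beats it against every remaining row (North: 3>1, East: 6>5, West: 6>0).
Row North is eliminated: East beats it against every remaining column (Left: 3>1, Right: 8>5).
Country B's strategy Left is strictly dominated by Right (East: 6>5, West: 6>5) and is removed.
Row West is eliminated: East beats it against every remaining column (Right: 8>2).
Among the remaining strategies, none is strictly dominated by another pure strategy of the same player, so the elimination stops.
Surviving strategies — Country A: {East}; Country B: {Right}.

East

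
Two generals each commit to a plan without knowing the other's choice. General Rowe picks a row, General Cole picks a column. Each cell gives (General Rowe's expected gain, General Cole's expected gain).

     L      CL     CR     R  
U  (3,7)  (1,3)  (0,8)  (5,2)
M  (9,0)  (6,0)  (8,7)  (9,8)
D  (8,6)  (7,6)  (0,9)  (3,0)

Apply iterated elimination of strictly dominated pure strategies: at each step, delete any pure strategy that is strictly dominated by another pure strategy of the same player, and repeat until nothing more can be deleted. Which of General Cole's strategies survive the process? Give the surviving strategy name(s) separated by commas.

R

General Rowe's strategy U is strictly dominated by M (L: 9>3, CL: 6>1, CR: 8>0, R: 9>5) and is removed.
General Cole's strategy L is strictly dominated by CR (M: 7>0, D: 9>6) and is removed.
General Cole's strategy CL is strictly dominated by CR (M: 7>0, D: 9>6) and is removed.
Row D is eliminated: M beats it against every remaining column (CR: 8>0, R: 9>3).
For General Cole, R strictly dominates CR on the remaining rows (M: 8>7); eliminate CR.
Among the remaining strategies, none is strictly dominated by another pure strategy of the same player, so the elimination stops.
Surviving strategies — General Rowe: {M}; General Cole: {R}.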